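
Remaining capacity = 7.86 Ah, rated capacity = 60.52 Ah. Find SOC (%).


SOC = (remaining / total) * 100 = (7.86 / 60.52) * 100 = 12.99%

12.99%


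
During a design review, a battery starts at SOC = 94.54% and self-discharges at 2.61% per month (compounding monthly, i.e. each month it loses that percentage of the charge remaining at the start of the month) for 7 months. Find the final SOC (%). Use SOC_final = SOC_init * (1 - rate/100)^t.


Monthly retention factor = 1 - 2.61/100 = 0.9739
Over 7 months: factor^7 = 0.831
SOC_final = 94.54 * 0.831 = 78.56%

78.56%


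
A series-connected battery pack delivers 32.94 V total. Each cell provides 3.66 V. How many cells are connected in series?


Rearranging: n = V_pack / V_cell = 32.94 / 3.66 = 9 cells

9


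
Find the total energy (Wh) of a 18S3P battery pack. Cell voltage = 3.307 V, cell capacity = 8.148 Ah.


E = Ns * Vcell * Np * Ccell = 18 * 3.307 * 3 * 8.148 = 1455 Wh

1455 Wh


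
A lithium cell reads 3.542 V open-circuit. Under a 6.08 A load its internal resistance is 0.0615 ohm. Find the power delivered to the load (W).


Step 1: V_terminal = OCV - I*R = 3.542 - 6.08 * 0.0615 = 3.1681 V
Step 2: P_out = V_terminal * I = 3.1681 * 6.08 = 19.26 W

19.26 W


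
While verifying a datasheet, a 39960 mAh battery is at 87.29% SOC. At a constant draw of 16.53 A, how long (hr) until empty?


Convert: C_total = 39960 mAh = 39.96 Ah
Step 1: remaining = SOC/100 * C_total = 87.29/100 * 39.96 = 34.881 Ah
Step 2: t = remaining / I = 34.881 / 16.53 = 2.110 hr

2.110 hr


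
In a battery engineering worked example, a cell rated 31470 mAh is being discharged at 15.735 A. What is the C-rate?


Convert: capacity = 31470 mAh = 31.47 Ah
C_rate = I / capacity = 15.735 / 31.47 = 0.5C

0.5C


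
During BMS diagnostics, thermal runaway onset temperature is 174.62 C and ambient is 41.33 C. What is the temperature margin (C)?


margin = T_onset - T_ambient = 174.62 - 41.33 = 133.29 C

133.29 C


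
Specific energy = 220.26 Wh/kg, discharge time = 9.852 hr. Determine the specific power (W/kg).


P_specific = E / t = 220.26 / 9.852 = 22.36 W/kg

22.36 W/kg


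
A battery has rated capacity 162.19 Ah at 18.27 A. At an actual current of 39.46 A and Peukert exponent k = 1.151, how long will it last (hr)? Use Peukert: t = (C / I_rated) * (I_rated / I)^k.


Step 1: t_rated = C / I_rated = 162.19 / 18.27 = 8.8774 hr
Step 2: ratio = 18.27 / 39.46 = 0.463
Step 3: ratio^k = 0.463^1.151 = 0.41218
Step 4: t = t_rated * ratio^k = 8.8774 * 0.41218 = 3.659 hr

3.659 hr


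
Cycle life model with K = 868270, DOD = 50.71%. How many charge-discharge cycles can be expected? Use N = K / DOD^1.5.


DOD^1.5 = 361.11
N = K / DOD^1.5 = 868270 / 361.11 = 2404

2404 cycles


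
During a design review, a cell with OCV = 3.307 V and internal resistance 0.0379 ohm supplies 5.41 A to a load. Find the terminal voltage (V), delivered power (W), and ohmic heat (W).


Step 1: V_terminal = OCV - I*R = 3.307 - 5.41 * 0.0379 = 3.102 V
Step 2: P_out = V_terminal * I = 3.102 * 5.41 = 16.78 W
Step 3: Q = I^2 * R = 5.41^2 * 0.0379 = 1.109 W

V=3.102 V, P=16.78 W, Q=1.109 W


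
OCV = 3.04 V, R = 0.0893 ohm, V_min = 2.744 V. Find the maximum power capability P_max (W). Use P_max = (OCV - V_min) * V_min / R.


P_max = (OCV - V_min) * V_min / R = (3.04 - 2.744) * 2.744 / 0.0893 = 0.296 * 2.744 / 0.0893 = 9.095 W

9.095 W


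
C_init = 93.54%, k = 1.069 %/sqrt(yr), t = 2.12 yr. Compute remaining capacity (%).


Step 1: sqrt(2.12 yr) = 1.456
Step 2: drop = 1.069 * 1.456 = 1.5565
Step 3: C_final = 93.54 - 1.5565 = 91.98%

91.98%


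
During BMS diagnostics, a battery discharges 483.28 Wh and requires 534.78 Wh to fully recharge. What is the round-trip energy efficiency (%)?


eta_e = E_dis / E_chg * 100 = 483.28 / 534.78 * 100 = 90.37%

90.37%


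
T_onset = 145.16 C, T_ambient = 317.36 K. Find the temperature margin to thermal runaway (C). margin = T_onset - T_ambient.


Convert: T_ambient = 317.36 K = 44.21 C
margin = 145.16 - 44.21 = 100.95 C

100.95 C


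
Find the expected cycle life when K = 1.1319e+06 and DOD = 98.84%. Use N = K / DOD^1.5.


DOD^1.5 = 982.65
N = K / DOD^1.5 = 1.1319e+06 / 982.65 = 1152

1152 cycles


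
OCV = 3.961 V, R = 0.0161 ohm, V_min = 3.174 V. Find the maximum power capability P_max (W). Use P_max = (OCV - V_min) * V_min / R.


dV = OCV - V_min = 0.787 V (so I_max = dV / R)
P_max = dV * V_min / R = 0.787 * 3.174 / 0.0161 = 155.2 W

155.2 W


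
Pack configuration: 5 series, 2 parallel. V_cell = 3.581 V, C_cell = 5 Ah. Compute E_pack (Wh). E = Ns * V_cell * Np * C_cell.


E = Ns * Vcell * Np * Ccell = 5 * 3.581 * 2 * 5 = 179.1 Wh

179.1 Wh


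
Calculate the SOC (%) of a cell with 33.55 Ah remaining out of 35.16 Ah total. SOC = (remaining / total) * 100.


SOC% = 33.55 / 35.16 * 100 = 95.42%

95.42%


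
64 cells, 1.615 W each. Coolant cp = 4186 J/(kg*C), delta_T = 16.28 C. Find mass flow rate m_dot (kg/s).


Step 1: Total heat Q = 64 * 1.615 W = 103.36 W
Step 2: denom = cp * dT = 4186 * 16.28 = 68148
Step 3: m_dot = 103.36 / 68148 = 0.001517 kg/s

0.001517 kg/s


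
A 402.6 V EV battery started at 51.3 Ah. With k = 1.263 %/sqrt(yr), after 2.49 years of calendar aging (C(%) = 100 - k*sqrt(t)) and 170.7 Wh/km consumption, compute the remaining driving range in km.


Step 1: capacity retention = 100 - 1.263 * sqrt(2.49) = 100 - 1.263 * 1.578 = 98.007%
Step 2: C_now = 51.3 * 98.007/100 = 50.278 Ah
Step 3: E_pack = V * C_now = 402.6 * 50.278 = 20242 Wh
Step 4: range = E_pack / consumption = 20242 / 170.7 = 118.6 km

118.6 km


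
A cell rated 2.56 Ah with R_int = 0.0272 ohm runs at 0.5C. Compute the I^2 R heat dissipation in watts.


Step 1: I = C_rate * capacity = 0.5 * 2.56 = 1.28 A
Step 2: Q = I^2 * R = 1.28^2 * 0.0272 = 1.6384 * 0.0272 = 0.04456 W

0.04456 W


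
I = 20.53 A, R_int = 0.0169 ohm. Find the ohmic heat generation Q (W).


Q = I^2 * R = 20.53^2 * 0.0169 = 7.123 W

7.123 W


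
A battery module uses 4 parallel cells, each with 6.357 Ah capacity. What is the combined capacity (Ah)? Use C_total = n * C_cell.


Parallel capacities add: 4 * 6.357 Ah = 25.428 Ah

25.428 Ah


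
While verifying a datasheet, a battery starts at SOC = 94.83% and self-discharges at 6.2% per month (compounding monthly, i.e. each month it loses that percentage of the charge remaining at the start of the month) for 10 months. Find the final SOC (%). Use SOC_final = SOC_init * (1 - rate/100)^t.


Monthly retention factor = 1 - 6.2/100 = 0.938
Over 10 months: factor^10 = 0.52726
SOC_final = 94.83 * 0.52726 = 50.00%

50.00%


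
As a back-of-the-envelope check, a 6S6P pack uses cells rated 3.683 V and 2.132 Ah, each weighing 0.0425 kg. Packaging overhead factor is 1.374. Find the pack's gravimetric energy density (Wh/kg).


Step 1: V_pack = 6 * 3.683 = 22.098 V
Step 2: C_pack = 6 * 2.132 = 12.792 Ah
Step 3: E_pack = V_pack * C_pack = 22.098 * 12.792 = 282.68 Wh
Step 4: m_pack = 6 * 6 * 0.0425 * 1.374 = 2.1022 kg
Step 5: ED = E_pack / m_pack = 282.68 / 2.1022 = 134.5 Wh/kg

134.5 Wh/kg


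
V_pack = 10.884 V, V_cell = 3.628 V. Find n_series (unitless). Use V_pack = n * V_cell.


n = V_pack / V_cell = 10.884 / 3.628 = 3

3


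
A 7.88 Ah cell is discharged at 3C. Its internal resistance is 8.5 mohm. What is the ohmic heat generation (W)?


Convert: R = 8.5 mohm = 0.0085 ohm
Step 1: I = C_rate * capacity = 3 * 7.88 = 23.64 A
Step 2: Q = I^2 * R = 23.64^2 * 0.0085 = 558.85 * 0.0085 = 4.750 W

4.750 W


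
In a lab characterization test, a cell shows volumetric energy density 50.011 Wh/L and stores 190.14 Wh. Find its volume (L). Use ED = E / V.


V = E / ED = 190.14 / 50.011 = 3.802 L

3.802 L


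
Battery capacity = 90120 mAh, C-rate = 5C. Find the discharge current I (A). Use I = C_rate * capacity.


Convert: capacity = 90120 mAh = 90.12 Ah
At 5C: I = 5 * 90.12 Ah = 450.6 A

450.6 A


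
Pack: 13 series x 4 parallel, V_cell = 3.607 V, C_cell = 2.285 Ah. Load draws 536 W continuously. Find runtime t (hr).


Step 1: E_pack = Ns * V_cell * Np * C_cell = 13 * 3.607 * 4 * 2.285 = 428.58 Wh
Step 2: t = E_pack / P = 428.58 / 536 = 0.7996 hr

0.7996 hr


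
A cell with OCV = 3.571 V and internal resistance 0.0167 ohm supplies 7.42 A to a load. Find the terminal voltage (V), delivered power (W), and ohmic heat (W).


Step 1: V_terminal = OCV - I*R = 3.571 - 7.42 * 0.0167 = 3.4471 V
Step 2: P_out = V_terminal * I = 3.4471 * 7.42 = 25.58 W
Step 3: Q = I^2 * R = 7.42^2 * 0.0167 = 0.9194 W

V=3.4471 V, P=25.58 W, Q=0.9194 W


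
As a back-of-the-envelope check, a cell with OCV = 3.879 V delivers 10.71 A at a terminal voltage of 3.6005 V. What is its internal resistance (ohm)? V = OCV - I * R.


R = (OCV - V) / I = (3.879 - 3.6005) / 10.71 = 0.02600 ohm

0.02600 ohm


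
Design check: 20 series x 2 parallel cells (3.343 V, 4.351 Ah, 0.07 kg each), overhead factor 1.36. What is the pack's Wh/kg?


Step 1: V_pack = 20 * 3.343 = 66.86 V
Step 2: C_pack = 2 * 4.351 = 8.702 Ah
Step 3: E_pack = V_pack * C_pack = 66.86 * 8.702 = 581.82 Wh
Step 4: m_pack = 20 * 2 * 0.07 * 1.36 = 3.808 kg
Step 5: ED = E_pack / m_pack = 581.82 / 3.808 = 152.8 Wh/kg

152.8 Wh/kg


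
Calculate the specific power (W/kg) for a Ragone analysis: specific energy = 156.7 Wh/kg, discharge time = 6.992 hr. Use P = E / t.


P_specific = E / t = 156.7 / 6.992 = 22.41 W/kg

22.41 W/kg


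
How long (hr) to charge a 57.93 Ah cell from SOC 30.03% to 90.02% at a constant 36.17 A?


Step 1: dSOC = 90.02% - 30.03% = 59.99%
Step 2: delta_Ah = 57.93 * 59.99 / 100 = 34.752 Ah
Step 3: t = 34.752 / 36.17 = 0.9608 hr

0.9608 hr


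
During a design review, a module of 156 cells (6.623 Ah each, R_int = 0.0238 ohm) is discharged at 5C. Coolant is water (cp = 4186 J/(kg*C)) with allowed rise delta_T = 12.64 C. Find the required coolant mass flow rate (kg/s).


Step 1: I = 5 * 6.623 = 33.115 A
Step 2: Q_cell = I^2 * R = 33.115^2 * 0.0238 = 26.099 W
Step 3: Q_total = 156 * 26.099 = 4071.4 W
Step 4: m_dot = Q_total / (cp * dT) = 4071.4 / (4186 * 12.64) = 0.07695 kg/s

0.07695 kg/s


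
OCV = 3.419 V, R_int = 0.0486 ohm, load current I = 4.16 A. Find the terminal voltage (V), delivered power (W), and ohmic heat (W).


Step 1: V_terminal = OCV - I*R = 3.419 - 4.16 * 0.0486 = 3.2168 V
Step 2: P_out = V_terminal * I = 3.2168 * 4.16 = 13.38 W
Step 3: Q = I^2 * R = 4.16^2 * 0.0486 = 0.8411 W

V=3.2168 V, P=13.38 W, Q=0.8411 W


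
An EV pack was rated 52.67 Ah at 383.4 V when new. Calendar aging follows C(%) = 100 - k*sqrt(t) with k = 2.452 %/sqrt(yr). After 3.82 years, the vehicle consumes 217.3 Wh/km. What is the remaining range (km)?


Step 1: capacity retention = 100 - 2.452 * sqrt(3.82) = 100 - 2.452 * 1.9545 = 95.208%
Step 2: C_now = 52.67 * 95.208/100 = 50.146 Ah
Step 3: E_pack = V * C_now = 383.4 * 50.146 = 19226 Wh
Step 4: range = E_pack / consumption = 19226 / 217.3 = 88.48 km

88.48 km


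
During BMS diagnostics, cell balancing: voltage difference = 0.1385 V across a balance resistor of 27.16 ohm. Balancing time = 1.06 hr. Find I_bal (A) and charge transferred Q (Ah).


I_bal = dV / R = 0.1385 / 27.16 = 0.0050994 A
Q = I_bal * t = 0.0050994 * 1.06 = 0.005405 Ah

I=0.0050994 A, Q=0.005405 Ah


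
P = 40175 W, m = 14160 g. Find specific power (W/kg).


Convert: m = 14160 g = 14.16 kg
Specific power = 40175 W / 14.16 kg = 2837 W/kg

2837 W/kg


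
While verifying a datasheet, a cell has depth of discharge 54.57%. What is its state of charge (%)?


SOC = 100 - DOD = 100 - 54.57 = 45.43%

45.43%


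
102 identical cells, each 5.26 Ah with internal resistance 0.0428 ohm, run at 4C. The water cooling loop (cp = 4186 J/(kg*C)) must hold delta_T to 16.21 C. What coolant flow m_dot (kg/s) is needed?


Step 1: I = 4 * 5.26 = 21.04 A
Step 2: Q_cell = I^2 * R = 21.04^2 * 0.0428 = 18.947 W
Step 3: Q_total = 102 * 18.947 = 1932.6 W
Step 4: m_dot = Q_total / (cp * dT) = 1932.6 / (4186 * 16.21) = 0.02848 kg/s

0.02848 kg/s


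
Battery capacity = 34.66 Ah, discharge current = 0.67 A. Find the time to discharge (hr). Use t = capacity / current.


Runtime = 34.66 Ah / 0.67 A = 51.73 hr

51.73 hr


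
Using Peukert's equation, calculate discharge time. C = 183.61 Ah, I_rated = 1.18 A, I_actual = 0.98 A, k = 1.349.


Step 1: t_rated = C / I_rated = 183.61 / 1.18 = 155.6 hr
Step 2: ratio = 1.18 / 0.98 = 1.2041
Step 3: ratio^k = 1.2041^1.349 = 1.2847
Step 4: t = t_rated * ratio^k = 155.6 * 1.2847 = 199.9 hr

199.9 hr


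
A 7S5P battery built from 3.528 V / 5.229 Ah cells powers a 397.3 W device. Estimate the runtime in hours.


Step 1: E_pack = Ns * V_cell * Np * C_cell = 7 * 3.528 * 5 * 5.229 = 645.68 Wh
Step 2: t = E_pack / P = 645.68 / 397.3 = 1.625 hr

1.625 hr


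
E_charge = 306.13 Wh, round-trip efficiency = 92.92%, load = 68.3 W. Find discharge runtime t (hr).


Step 1: E_discharge = eta/100 * E_charge = 92.92/100 * 306.13 = 284.46 Wh
Step 2: t = E_discharge / P = 284.46 / 68.3 = 4.165 hr

4.165 hr


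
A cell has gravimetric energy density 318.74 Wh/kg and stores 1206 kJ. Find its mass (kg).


Convert: E = 1206 kJ = 335 Wh
m = E / ED = 335 / 318.74 = 1.051 kg

1.051 kg


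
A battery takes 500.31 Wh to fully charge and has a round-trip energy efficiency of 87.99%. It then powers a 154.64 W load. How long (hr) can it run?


Step 1: E_discharge = eta/100 * E_charge = 87.99/100 * 500.31 = 440.22 Wh
Step 2: t = E_discharge / P = 440.22 / 154.64 = 2.847 hr

2.847 hr


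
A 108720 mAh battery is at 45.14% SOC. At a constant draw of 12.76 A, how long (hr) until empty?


Convert: C_total = 108720 mAh = 108.72 Ah
Step 1: remaining = SOC/100 * C_total = 45.14/100 * 108.72 = 49.076 Ah
Step 2: t = remaining / I = 49.076 / 12.76 = 3.846 hr

3.846 hr


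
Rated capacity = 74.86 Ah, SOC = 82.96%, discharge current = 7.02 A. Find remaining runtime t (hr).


Step 1: remaining = SOC/100 * C_total = 82.96/100 * 74.86 = 62.104 Ah
Step 2: t = remaining / I = 62.104 / 7.02 = 8.847 hr

8.847 hr


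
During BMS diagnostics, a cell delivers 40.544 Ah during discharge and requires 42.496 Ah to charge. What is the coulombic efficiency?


Coulombic efficiency = 40.544/42.496 * 100% = 95.41%

95.41%


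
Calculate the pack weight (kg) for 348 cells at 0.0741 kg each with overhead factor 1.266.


Cell mass sum = 348 * 0.0741 = 25.787 kg
With overhead 1.266: m_pack = 25.787 * 1.266 = 32.65 kg

32.65 kg


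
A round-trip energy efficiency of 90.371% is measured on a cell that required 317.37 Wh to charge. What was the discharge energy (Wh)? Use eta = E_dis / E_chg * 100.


E_dis = eta/100 * E_chg = 90.371/100 * 317.37 = 286.8 Wh

286.8 Wh


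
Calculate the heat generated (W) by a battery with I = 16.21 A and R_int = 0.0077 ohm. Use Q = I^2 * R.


I^2 = 262.76
Q = 262.76 * 0.0077 = 2.023 W

2.023 W


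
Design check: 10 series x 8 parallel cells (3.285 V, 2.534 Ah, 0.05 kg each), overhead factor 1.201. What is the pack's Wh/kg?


Step 1: V_pack = 10 * 3.285 = 32.85 V
Step 2: C_pack = 8 * 2.534 = 20.272 Ah
Step 3: E_pack = V_pack * C_pack = 32.85 * 20.272 = 665.94 Wh
Step 4: m_pack = 10 * 8 * 0.05 * 1.201 = 4.804 kg
Step 5: ED = E_pack / m_pack = 665.94 / 4.804 = 138.6 Wh/kg

138.6 Wh/kg


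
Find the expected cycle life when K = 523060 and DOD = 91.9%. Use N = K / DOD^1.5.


Step 1: DOD^1.5 = 91.9^1.5 = 880.99
Step 2: N = 523060 / 880.99 = 593.7 cycles

593.7 cycles


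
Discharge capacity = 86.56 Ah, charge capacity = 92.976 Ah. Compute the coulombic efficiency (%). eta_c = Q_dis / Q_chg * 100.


eta_c = Q_dis / Q_chg * 100 = 86.56 / 92.976 * 100 = 93.10%

93.10%


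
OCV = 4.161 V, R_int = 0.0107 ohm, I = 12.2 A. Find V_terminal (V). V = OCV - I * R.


IR drop = 12.2 * 0.0107 = 0.13054 V
V = 4.161 - 0.13054 = 4.030 V

4.030 V


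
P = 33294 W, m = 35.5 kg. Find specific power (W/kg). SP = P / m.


SP = P / m = 33294 / 35.5 = 937.9 W/kg

937.9 W/kg


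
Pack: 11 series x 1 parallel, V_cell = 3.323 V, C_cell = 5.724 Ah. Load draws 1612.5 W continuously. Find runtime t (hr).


Step 1: E_pack = Ns * V_cell * Np * C_cell = 11 * 3.323 * 1 * 5.724 = 209.23 Wh
Step 2: t = E_pack / P = 209.23 / 1612.5 = 0.1298 hr

0.1298 hr


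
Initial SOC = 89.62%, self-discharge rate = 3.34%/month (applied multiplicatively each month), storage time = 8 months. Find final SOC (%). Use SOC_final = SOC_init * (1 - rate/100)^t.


decay = (1 - 3.34/100)^8 = 0.76203
SOC_final = 89.62 * 0.76203 = 68.29%

68.29%


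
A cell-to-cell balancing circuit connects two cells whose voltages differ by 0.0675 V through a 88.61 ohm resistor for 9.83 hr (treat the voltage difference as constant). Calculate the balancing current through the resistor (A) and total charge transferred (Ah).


I_bal = dV / R = 0.0675 / 88.61 = 7.6177e-04 A
Q = I_bal * t = 7.6177e-04 * 9.83 = 0.007488 Ah

I=7.6177e-04 A, Q=0.007488 Ah


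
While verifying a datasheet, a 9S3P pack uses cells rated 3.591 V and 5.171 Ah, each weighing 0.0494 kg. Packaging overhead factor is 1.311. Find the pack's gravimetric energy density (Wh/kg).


Step 1: V_pack = 9 * 3.591 = 32.319 V
Step 2: C_pack = 3 * 5.171 = 15.513 Ah
Step 3: E_pack = V_pack * C_pack = 32.319 * 15.513 = 501.36 Wh
Step 4: m_pack = 9 * 3 * 0.0494 * 1.311 = 1.7486 kg
Step 5: ED = E_pack / m_pack = 501.36 / 1.7486 = 286.7 Wh/kg

286.7 Wh/kg


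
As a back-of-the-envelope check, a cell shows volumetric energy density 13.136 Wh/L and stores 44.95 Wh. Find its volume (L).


V = E / ED = 44.95 / 13.136 = 3.422 L

3.422 L


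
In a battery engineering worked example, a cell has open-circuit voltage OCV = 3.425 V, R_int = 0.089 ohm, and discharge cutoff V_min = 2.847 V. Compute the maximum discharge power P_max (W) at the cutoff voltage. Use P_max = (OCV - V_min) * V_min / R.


P_max = (OCV - V_min) * V_min / R = (3.425 - 2.847) * 2.847 / 0.089 = 0.578 * 2.847 / 0.089 = 18.49 W

18.49 W


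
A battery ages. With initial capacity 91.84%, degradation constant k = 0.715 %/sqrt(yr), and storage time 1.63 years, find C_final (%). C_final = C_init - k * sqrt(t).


Step 1: sqrt(1.63 yr) = 1.2767
Step 2: drop = 0.715 * 1.2767 = 0.91284
Step 3: C_final = 91.84 - 0.91284 = 90.93%

90.93%


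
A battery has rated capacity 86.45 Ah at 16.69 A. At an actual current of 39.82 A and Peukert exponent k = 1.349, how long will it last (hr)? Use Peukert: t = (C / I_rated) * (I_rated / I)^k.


t_rated = C / I_rated = 86.45 / 16.69 = 5.1797 hr
(I_rated/I)^k = (0.41914)^1.349 = 0.30943
t = t_rated * (I_rated/I)^k = 5.1797 * 0.30943 = 1.603 hr

1.603 hr


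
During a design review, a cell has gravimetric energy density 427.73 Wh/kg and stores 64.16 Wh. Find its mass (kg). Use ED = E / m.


m = E / ED = 64.16 / 427.73 = 0.1500 kg

0.1500 kg


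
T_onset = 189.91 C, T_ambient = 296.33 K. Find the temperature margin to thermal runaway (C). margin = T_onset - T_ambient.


Convert: T_ambient = 296.33 K = 23.18 C
margin = 189.91 - 23.18 = 166.73 C

166.73 C


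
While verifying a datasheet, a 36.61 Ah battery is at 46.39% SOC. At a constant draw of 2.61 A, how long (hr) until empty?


Step 1: remaining = SOC/100 * C_total = 46.39/100 * 36.61 = 16.983 Ah
Step 2: t = remaining / I = 16.983 / 2.61 = 6.507 hr

6.507 hr


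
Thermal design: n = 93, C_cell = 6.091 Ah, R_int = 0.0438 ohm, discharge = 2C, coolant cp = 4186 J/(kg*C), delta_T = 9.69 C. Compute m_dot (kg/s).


Step 1: I = 2 * 6.091 = 12.182 A
Step 2: Q_cell = I^2 * R = 12.182^2 * 0.0438 = 6.5 W
Step 3: Q_total = 93 * 6.5 = 604.5 W
Step 4: m_dot = Q_total / (cp * dT) = 604.5 / (4186 * 9.69) = 0.01490 kg/s

0.01490 kg/s


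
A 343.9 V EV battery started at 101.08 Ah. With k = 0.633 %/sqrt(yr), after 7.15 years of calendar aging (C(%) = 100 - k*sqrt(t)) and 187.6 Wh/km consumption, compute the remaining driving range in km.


Step 1: capacity retention = 100 - 0.633 * sqrt(7.15) = 100 - 0.633 * 2.6739 = 98.307%
Step 2: C_now = 101.08 * 98.307/100 = 99.369 Ah
Step 3: E_pack = V * C_now = 343.9 * 99.369 = 34173 Wh
Step 4: range = E_pack / consumption = 34173 / 187.6 = 182.2 km

182.2 km


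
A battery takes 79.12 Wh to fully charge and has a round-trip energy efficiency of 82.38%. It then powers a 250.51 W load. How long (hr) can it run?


Step 1: E_discharge = eta/100 * E_charge = 82.38/100 * 79.12 = 65.179 Wh
Step 2: t = E_discharge / P = 65.179 / 250.51 = 0.2602 hr

0.2602 hr


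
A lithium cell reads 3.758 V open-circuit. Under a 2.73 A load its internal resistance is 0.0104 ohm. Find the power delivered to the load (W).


Step 1: V_terminal = OCV - I*R = 3.758 - 2.73 * 0.0104 = 3.7296 V
Step 2: P_out = V_terminal * I = 3.7296 * 2.73 = 10.18 W

10.18 W


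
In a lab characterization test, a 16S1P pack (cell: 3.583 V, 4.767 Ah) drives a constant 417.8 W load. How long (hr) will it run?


Step 1: E_pack = Ns * V_cell * Np * C_cell = 16 * 3.583 * 1 * 4.767 = 273.28 Wh
Step 2: t = E_pack / P = 273.28 / 417.8 = 0.6541 hr

0.6541 hr


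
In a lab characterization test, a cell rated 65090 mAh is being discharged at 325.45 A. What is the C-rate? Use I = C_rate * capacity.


Convert: capacity = 65090 mAh = 65.09 Ah
Rearranging: C_rate = 325.45 / 65.09 = 5C

5C


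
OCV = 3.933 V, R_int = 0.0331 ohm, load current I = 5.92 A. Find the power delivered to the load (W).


Step 1: V_terminal = OCV - I*R = 3.933 - 5.92 * 0.0331 = 3.737 V
Step 2: P_out = V_terminal * I = 3.737 * 5.92 = 22.12 W

22.12 W


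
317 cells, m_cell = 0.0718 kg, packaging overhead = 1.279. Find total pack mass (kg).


m_pack = n * m_cell * overhead = 317 * 0.0718 * 1.279 = 29.11 kg

29.11 kg


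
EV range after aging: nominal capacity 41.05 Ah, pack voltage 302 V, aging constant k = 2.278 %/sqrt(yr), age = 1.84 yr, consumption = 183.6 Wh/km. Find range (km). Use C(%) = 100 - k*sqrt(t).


Step 1: capacity retention = 100 - 2.278 * sqrt(1.84) = 100 - 2.278 * 1.3565 = 96.91%
Step 2: C_now = 41.05 * 96.91/100 = 39.782 Ah
Step 3: E_pack = V * C_now = 302 * 39.782 = 12014 Wh
Step 4: range = E_pack / consumption = 12014 / 183.6 = 65.44 km

65.44 km


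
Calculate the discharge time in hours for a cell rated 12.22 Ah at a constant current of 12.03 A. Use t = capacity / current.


t = capacity / current = 12.22 / 12.03 = 1.016 hr

1.016 hr


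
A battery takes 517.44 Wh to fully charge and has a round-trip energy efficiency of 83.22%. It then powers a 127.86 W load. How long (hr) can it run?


Step 1: E_discharge = eta/100 * E_charge = 83.22/100 * 517.44 = 430.61 Wh
Step 2: t = E_discharge / P = 430.61 / 127.86 = 3.368 hr

3.368 hr


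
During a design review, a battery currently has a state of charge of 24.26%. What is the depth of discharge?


Complement of SOC: DOD = 100% - 24.26% = 75.74%

75.74%


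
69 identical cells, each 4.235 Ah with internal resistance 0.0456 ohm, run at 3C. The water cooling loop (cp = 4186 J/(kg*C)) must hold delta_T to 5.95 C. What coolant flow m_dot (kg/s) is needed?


Step 1: I = 3 * 4.235 = 12.705 A
Step 2: Q_cell = I^2 * R = 12.705^2 * 0.0456 = 7.3606 W
Step 3: Q_total = 69 * 7.3606 = 507.88 W
Step 4: m_dot = Q_total / (cp * dT) = 507.88 / (4186 * 5.95) = 0.02039 kg/s

0.02039 kg/s


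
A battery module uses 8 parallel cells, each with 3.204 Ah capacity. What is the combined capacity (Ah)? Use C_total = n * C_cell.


Parallel capacities add: 8 * 3.204 Ah = 25.632 Ah

25.632 Ah


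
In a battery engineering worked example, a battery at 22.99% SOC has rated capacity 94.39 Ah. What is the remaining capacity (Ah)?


remaining = SOC / 100 * total = 22.99 / 100 * 94.39 = 21.70 Ah

21.70 Ah


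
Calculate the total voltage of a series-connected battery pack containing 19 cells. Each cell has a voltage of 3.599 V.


V_pack = n * V_cell = 19 * 3.599 = 68.381 V

68.381 V


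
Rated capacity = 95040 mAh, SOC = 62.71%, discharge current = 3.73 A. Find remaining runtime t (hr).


Convert: C_total = 95040 mAh = 95.04 Ah
Step 1: remaining = SOC/100 * C_total = 62.71/100 * 95.04 = 59.6 Ah
Step 2: t = remaining / I = 59.6 / 3.73 = 15.98 hr

15.98 hr


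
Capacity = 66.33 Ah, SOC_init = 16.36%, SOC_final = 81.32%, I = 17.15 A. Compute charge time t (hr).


Step 1: dSOC = 81.32% - 16.36% = 64.96%
Step 2: delta_Ah = 66.33 * 64.96 / 100 = 43.088 Ah
Step 3: t = 43.088 / 17.15 = 2.512 hr

2.512 hr


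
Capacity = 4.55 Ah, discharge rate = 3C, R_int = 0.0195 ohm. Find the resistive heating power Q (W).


Step 1: I = C_rate * capacity = 3 * 4.55 = 13.65 A
Step 2: Q = I^2 * R = 13.65^2 * 0.0195 = 186.32 * 0.0195 = 3.633 W

3.633 W


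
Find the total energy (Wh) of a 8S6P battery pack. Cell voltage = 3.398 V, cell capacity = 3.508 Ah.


V_pack = 8 * 3.398 = 27.184 V
C_pack = 6 * 3.508 = 21.048 Ah
E = V_pack * C_pack = 27.184 * 21.048 = 572.2 Wh

572.2 Wh


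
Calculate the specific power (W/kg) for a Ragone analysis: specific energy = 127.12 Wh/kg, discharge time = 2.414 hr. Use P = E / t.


Specific power = 127.12 Wh/kg / 2.414 hr = 52.66 W/kg

52.66 W/kg


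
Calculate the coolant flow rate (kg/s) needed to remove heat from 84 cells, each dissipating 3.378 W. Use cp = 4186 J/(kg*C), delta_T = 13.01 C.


Step 1: Total heat Q = 84 * 3.378 W = 283.75 W
Step 2: denom = cp * dT = 4186 * 13.01 = 54460
Step 3: m_dot = 283.75 / 54460 = 0.005210 kg/s

0.005210 kg/s


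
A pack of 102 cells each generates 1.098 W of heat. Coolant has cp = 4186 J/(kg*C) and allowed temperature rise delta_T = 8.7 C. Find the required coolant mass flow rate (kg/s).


Q_total = 102 * 1.098 = 112 W
m_dot = Q_total / (cp * dT) = 112 / (4186 * 8.7) = 0.003075 kg/s

0.003075 kg/s


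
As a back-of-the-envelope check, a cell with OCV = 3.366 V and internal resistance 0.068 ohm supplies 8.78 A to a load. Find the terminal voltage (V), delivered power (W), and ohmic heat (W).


Step 1: V_terminal = OCV - I*R = 3.366 - 8.78 * 0.068 = 2.769 V
Step 2: P_out = V_terminal * I = 2.769 * 8.78 = 24.31 W
Step 3: Q = I^2 * R = 8.78^2 * 0.068 = 5.242 W

V=2.769 V, P=24.31 W, Q=5.242 W


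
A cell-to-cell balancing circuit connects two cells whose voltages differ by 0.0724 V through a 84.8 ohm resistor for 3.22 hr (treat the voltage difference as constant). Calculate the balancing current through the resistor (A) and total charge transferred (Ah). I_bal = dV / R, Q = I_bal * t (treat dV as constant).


First, Ohm's law: I_bal = 0.0724 V / 84.8 ohm = 8.5377e-04 A
Then Q = I * t = 8.5377e-04 A * 3.22 hr = 0.002749 Ah

I=8.5377e-04 A, Q=0.002749 Ah


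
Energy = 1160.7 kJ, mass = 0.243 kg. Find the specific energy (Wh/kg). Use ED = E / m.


Convert: E = 1160.7 kJ = 322.42 Wh
ED = E / m = 322.42 / 0.243 = 1327 Wh/kg

1327 Wh/kg


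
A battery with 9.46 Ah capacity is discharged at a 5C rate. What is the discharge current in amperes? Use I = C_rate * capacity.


At 5C: I = 5 * 9.46 Ah = 47.3 A

47.3 A


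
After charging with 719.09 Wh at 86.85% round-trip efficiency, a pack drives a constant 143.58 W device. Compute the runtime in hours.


Step 1: E_discharge = eta/100 * E_charge = 86.85/100 * 719.09 = 624.53 Wh
Step 2: t = E_discharge / P = 624.53 / 143.58 = 4.350 hr

4.350 hr


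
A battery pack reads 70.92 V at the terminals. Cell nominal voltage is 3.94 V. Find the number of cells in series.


n = V_pack / V_cell = 70.92 / 3.94 = 18

18


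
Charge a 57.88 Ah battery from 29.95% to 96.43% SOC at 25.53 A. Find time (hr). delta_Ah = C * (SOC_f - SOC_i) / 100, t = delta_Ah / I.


Step 1: dSOC = 96.43% - 29.95% = 66.48%
Step 2: delta_Ah = 57.88 * 66.48 / 100 = 38.479 Ah
Step 3: t = 38.479 / 25.53 = 1.507 hr

1.507 hr


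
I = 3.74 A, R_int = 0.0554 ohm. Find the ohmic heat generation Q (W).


I^2 = 13.988
Q = 13.988 * 0.0554 = 0.7749 W

0.7749 W


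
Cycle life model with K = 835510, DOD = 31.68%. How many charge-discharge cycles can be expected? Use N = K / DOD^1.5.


DOD^1.5 = 178.31
N = K / DOD^1.5 = 835510 / 178.31 = 4686

4686 cycles


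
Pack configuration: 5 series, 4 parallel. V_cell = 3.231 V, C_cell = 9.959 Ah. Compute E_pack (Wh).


E = Ns * Vcell * Np * Ccell = 5 * 3.231 * 4 * 9.959 = 643.6 Wh

643.6 Wh


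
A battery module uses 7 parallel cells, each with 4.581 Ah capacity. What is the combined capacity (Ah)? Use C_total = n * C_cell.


C_total = 7 * 4.581 = 32.067 Ah

32.067 Ah


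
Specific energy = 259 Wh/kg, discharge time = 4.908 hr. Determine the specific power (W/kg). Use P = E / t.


Specific power = 259 Wh/kg / 4.908 hr = 52.77 W/kg

52.77 W/kg


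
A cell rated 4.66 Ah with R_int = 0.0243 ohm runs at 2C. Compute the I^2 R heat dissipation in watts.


Step 1: I = C_rate * capacity = 2 * 4.66 = 9.32 A
Step 2: Q = I^2 * R = 9.32^2 * 0.0243 = 86.862 * 0.0243 = 2.111 W

2.111 W


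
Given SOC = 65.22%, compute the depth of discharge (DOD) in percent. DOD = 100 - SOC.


Complement of SOC: DOD = 100% - 65.22% = 34.78%

34.78%


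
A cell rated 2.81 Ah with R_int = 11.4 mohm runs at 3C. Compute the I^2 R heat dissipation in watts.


Convert: R = 11.4 mohm = 0.0114 ohm
Step 1: I = C_rate * capacity = 3 * 2.81 = 8.43 A
Step 2: Q = I^2 * R = 8.43^2 * 0.0114 = 71.065 * 0.0114 = 0.8101 W

0.8101 W


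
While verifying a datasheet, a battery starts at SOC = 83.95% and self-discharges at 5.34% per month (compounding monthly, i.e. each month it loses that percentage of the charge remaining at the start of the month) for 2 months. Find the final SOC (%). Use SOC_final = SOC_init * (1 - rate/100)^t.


decay = (1 - 5.34/100)^2 = 0.89605
SOC_final = 83.95 * 0.89605 = 75.22%

75.22%


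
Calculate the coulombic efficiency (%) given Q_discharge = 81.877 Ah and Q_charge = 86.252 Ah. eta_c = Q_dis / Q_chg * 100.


eta_c = Q_dis / Q_chg * 100 = 81.877 / 86.252 * 100 = 94.93%

94.93%


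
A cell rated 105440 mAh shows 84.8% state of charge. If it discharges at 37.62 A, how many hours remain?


Convert: C_total = 105440 mAh = 105.44 Ah
Step 1: remaining = SOC/100 * C_total = 84.8/100 * 105.44 = 89.413 Ah
Step 2: t = remaining / I = 89.413 / 37.62 = 2.377 hr

2.377 hr


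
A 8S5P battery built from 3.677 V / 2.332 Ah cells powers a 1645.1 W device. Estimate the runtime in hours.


Step 1: E_pack = Ns * V_cell * Np * C_cell = 8 * 3.677 * 5 * 2.332 = 342.99 Wh
Step 2: t = E_pack / P = 342.99 / 1645.1 = 0.2085 hr

0.2085 hr


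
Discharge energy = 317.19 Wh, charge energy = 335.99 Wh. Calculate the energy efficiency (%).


Round-trip efficiency = 317.19/335.99 * 100% = 94.40%

94.40%


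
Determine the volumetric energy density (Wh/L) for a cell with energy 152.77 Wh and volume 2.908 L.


Volumetric ED = 152.77 Wh / 2.908 L = 52.53 Wh/L

52.53 Wh/L


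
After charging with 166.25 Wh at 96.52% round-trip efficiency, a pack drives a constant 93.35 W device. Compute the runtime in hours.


Step 1: E_discharge = eta/100 * E_charge = 96.52/100 * 166.25 = 160.46 Wh
Step 2: t = E_discharge / P = 160.46 / 93.35 = 1.719 hr

1.719 hr


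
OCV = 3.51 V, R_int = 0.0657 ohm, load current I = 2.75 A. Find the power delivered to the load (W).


Step 1: V_terminal = OCV - I*R = 3.51 - 2.75 * 0.0657 = 3.3293 V
Step 2: P_out = V_terminal * I = 3.3293 * 2.75 = 9.156 W

9.156 W


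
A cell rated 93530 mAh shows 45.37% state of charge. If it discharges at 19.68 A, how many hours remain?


Convert: C_total = 93530 mAh = 93.53 Ah
Step 1: remaining = SOC/100 * C_total = 45.37/100 * 93.53 = 42.435 Ah
Step 2: t = remaining / I = 42.435 / 19.68 = 2.156 hr

2.156 hr


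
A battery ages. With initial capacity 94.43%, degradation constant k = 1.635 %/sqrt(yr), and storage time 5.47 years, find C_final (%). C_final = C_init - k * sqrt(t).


Step 1: sqrt(5.47 yr) = 2.3388
Step 2: drop = 1.635 * 2.3388 = 3.8239
Step 3: C_final = 94.43 - 3.8239 = 90.61%

90.61%


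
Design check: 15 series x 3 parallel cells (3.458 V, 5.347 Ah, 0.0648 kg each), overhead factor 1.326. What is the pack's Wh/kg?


Step 1: V_pack = 15 * 3.458 = 51.87 V
Step 2: C_pack = 3 * 5.347 = 16.041 Ah
Step 3: E_pack = V_pack * C_pack = 51.87 * 16.041 = 832.05 Wh
Step 4: m_pack = 15 * 3 * 0.0648 * 1.326 = 3.8666 kg
Step 5: ED = E_pack / m_pack = 832.05 / 3.8666 = 215.2 Wh/kg

215.2 Wh/kg


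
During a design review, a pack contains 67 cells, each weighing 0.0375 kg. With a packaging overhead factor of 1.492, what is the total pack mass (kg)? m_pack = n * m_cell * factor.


Cell mass sum = 67 * 0.0375 = 2.5125 kg
With overhead 1.492: m_pack = 2.5125 * 1.492 = 3.749 kg

3.749 kg


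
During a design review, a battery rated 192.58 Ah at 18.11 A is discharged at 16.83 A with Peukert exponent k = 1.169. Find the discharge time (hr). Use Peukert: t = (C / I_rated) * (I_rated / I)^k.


t_rated = C / I_rated = 192.58 / 18.11 = 10.634 hr
(I_rated/I)^k = (1.0761)^1.169 = 1.0895
t = t_rated * (I_rated/I)^k = 10.634 * 1.0895 = 11.59 hr

11.59 hr


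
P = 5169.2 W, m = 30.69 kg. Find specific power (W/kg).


SP = P / m = 5169.2 / 30.69 = 168.4 W/kg

168.4 W/kg


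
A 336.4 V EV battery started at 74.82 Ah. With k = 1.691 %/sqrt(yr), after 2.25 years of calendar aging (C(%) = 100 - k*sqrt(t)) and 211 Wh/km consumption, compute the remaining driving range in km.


Step 1: capacity retention = 100 - 1.691 * sqrt(2.25) = 100 - 1.691 * 1.5 = 97.464%
Step 2: C_now = 74.82 * 97.464/100 = 72.923 Ah
Step 3: E_pack = V * C_now = 336.4 * 72.923 = 24531 Wh
Step 4: range = E_pack / consumption = 24531 / 211 = 116.3 km

116.3 km


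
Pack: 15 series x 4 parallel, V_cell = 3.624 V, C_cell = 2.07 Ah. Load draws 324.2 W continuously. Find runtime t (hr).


Step 1: E_pack = Ns * V_cell * Np * C_cell = 15 * 3.624 * 4 * 2.07 = 450.1 Wh
Step 2: t = E_pack / P = 450.1 / 324.2 = 1.388 hr

1.388 hr


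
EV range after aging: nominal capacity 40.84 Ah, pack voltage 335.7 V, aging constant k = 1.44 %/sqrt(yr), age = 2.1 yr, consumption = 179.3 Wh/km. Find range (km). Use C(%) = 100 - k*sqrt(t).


Step 1: capacity retention = 100 - 1.44 * sqrt(2.1) = 100 - 1.44 * 1.4491 = 97.913%
Step 2: C_now = 40.84 * 97.913/100 = 39.988 Ah
Step 3: E_pack = V * C_now = 335.7 * 39.988 = 13424 Wh
Step 4: range = E_pack / consumption = 13424 / 179.3 = 74.87 km

74.87 km


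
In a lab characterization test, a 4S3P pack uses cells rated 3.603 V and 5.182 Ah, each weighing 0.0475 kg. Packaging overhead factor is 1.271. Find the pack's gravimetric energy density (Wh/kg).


Step 1: V_pack = 4 * 3.603 = 14.412 V
Step 2: C_pack = 3 * 5.182 = 15.546 Ah
Step 3: E_pack = V_pack * C_pack = 14.412 * 15.546 = 224.05 Wh
Step 4: m_pack = 4 * 3 * 0.0475 * 1.271 = 0.72447 kg
Step 5: ED = E_pack / m_pack = 224.05 / 0.72447 = 309.3 Wh/kg

309.3 Wh/kg


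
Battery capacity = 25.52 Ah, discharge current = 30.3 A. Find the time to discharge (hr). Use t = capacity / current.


t = capacity / current = 25.52 / 30.3 = 0.8422 hr

0.8422 hr


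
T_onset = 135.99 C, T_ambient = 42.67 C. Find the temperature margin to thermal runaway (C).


Safety margin = 135.99 C - 42.67 C = 93.32 C

93.32 C


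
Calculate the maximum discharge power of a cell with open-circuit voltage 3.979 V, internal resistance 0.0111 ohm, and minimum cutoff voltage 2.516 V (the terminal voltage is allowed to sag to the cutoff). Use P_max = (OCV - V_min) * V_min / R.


dV = OCV - V_min = 1.463 V (so I_max = dV / R)
P_max = dV * V_min / R = 1.463 * 2.516 / 0.0111 = 331.6 W

331.6 W


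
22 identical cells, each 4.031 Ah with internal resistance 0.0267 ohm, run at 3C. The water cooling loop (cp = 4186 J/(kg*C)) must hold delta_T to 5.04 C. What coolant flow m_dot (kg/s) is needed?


Step 1: I = 3 * 4.031 = 12.093 A
Step 2: Q_cell = I^2 * R = 12.093^2 * 0.0267 = 3.9046 W
Step 3: Q_total = 22 * 3.9046 = 85.901 W
Step 4: m_dot = Q_total / (cp * dT) = 85.901 / (4186 * 5.04) = 0.004072 kg/s

0.004072 kg/s


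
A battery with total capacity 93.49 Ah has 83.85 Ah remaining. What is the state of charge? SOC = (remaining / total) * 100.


SOC% = 83.85 / 93.49 * 100 = 89.69%

89.69%


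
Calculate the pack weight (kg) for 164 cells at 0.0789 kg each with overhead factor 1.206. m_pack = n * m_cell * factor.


m_pack = n * m_cell * overhead = 164 * 0.0789 * 1.206 = 15.61 kg

15.61 kg


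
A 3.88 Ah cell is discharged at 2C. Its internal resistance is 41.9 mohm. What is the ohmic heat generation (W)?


Convert: R = 41.9 mohm = 0.0419 ohm
Step 1: I = C_rate * capacity = 2 * 3.88 = 7.76 A
Step 2: Q = I^2 * R = 7.76^2 * 0.0419 = 60.218 * 0.0419 = 2.523 W

2.523 W


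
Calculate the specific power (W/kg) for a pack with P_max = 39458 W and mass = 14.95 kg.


SP = P / m = 39458 / 14.95 = 2639 W/kg

2639 W/kg


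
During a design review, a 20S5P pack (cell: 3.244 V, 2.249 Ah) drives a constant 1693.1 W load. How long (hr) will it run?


Step 1: E_pack = Ns * V_cell * Np * C_cell = 20 * 3.244 * 5 * 2.249 = 729.58 Wh
Step 2: t = E_pack / P = 729.58 / 1693.1 = 0.4309 hr

0.4309 hr


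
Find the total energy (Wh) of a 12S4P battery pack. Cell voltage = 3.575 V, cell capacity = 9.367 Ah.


E = Ns * Vcell * Np * Ccell = 12 * 3.575 * 4 * 9.367 = 1607 Wh

1607 Wh


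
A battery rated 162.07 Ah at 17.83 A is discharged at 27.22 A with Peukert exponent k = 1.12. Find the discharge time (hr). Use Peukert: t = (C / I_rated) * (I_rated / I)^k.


Step 1: t_rated = C / I_rated = 162.07 / 17.83 = 9.0897 hr
Step 2: ratio = 17.83 / 27.22 = 0.65503
Step 3: ratio^k = 0.65503^1.12 = 0.6226
Step 4: t = t_rated * ratio^k = 9.0897 * 0.6226 = 5.659 hr

5.659 hr


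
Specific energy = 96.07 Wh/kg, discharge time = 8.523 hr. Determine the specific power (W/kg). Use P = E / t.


P_specific = E / t = 96.07 / 8.523 = 11.27 W/kg

11.27 W/kg


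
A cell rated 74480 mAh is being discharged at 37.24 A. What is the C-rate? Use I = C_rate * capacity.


Convert: capacity = 74480 mAh = 74.48 Ah
Rearranging: C_rate = 37.24 / 74.48 = 0.5C

0.5C


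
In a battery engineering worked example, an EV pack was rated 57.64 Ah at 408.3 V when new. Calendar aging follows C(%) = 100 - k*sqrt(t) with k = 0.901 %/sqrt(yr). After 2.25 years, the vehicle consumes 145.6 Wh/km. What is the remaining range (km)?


Step 1: capacity retention = 100 - 0.901 * sqrt(2.25) = 100 - 0.901 * 1.5 = 98.649%
Step 2: C_now = 57.64 * 98.649/100 = 56.861 Ah
Step 3: E_pack = V * C_now = 408.3 * 56.861 = 23216 Wh
Step 4: range = E_pack / consumption = 23216 / 145.6 = 159.5 km

159.5 km


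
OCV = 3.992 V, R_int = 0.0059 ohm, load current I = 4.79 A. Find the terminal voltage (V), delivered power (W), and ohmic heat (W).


Step 1: V_terminal = OCV - I*R = 3.992 - 4.79 * 0.0059 = 3.9637 V
Step 2: P_out = V_terminal * I = 3.9637 * 4.79 = 18.99 W
Step 3: Q = I^2 * R = 4.79^2 * 0.0059 = 0.1354 W

V=3.9637 V, P=18.99 W, Q=0.1354 W


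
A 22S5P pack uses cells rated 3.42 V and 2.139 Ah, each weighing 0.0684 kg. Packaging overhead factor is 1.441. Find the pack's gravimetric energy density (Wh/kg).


Step 1: V_pack = 22 * 3.42 = 75.24 V
Step 2: C_pack = 5 * 2.139 = 10.695 Ah
Step 3: E_pack = V_pack * C_pack = 75.24 * 10.695 = 804.69 Wh
Step 4: m_pack = 22 * 5 * 0.0684 * 1.441 = 10.842 kg
Step 5: ED = E_pack / m_pack = 804.69 / 10.842 = 74.22 Wh/kg

74.22 Wh/kg


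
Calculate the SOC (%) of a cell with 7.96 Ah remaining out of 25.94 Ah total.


SOC% = 7.96 / 25.94 * 100 = 30.69%

30.69%


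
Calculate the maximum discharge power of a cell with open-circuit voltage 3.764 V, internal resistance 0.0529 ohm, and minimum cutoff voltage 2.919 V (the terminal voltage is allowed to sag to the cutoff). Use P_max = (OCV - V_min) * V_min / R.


P_max = (OCV - V_min) * V_min / R = (3.764 - 2.919) * 2.919 / 0.0529 = 0.845 * 2.919 / 0.0529 = 46.63 W

46.63 W
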